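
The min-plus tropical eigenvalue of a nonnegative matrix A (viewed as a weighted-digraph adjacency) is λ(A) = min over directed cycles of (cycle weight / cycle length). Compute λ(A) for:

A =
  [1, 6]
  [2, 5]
λ(A) = 1

Enumerate directed cycles and compute their means (weight / length). Sample:
  cycle 0 → 0: weight = 1, length = 1, mean = 1/1 ≈ 1.000
  cycle 1 → 1: weight = 5, length = 1, mean = 5/1 ≈ 5.000
  cycle 0 → 1 → 0: weight = 8, length = 2, mean = 8/2 ≈ 4.000
  cycle 1 → 0 → 1: weight = 8, length = 2, mean = 8/2 ≈ 4.000
Minimum mean = 1.000, attained e.g. along the cycle 0 → 0 with weight 1 and length 1. So λ(A) = 1/1 = 1.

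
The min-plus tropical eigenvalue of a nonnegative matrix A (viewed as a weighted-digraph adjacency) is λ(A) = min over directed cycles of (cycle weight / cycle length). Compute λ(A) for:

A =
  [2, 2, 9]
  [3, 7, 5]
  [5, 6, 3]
λ(A) = 2

Enumerate directed cycles and compute their means (weight / length). Sample:
  cycle 0 → 0: weight = 2, length = 1, mean = 2/1 ≈ 2.000
  cycle 1 → 1: weight = 7, length = 1, mean = 7/1 ≈ 7.000
  cycle 2 → 2: weight = 3, length = 1, mean = 3/1 ≈ 3.000
  cycle 0 → 1 → 0: weight = 5, length = 2, mean = 5/2 ≈ 2.500
  cycle 0 → 2 → 0: weight = 14, length = 2, mean = 14/2 ≈ 7.000
  cycle 1 → 0 → 1: weight = 5, length = 2, mean = 5/2 ≈ 2.500
Minimum mean = 2.000, attained e.g. along the cycle 0 → 0 with weight 2 and length 1. So λ(A) = 2/1 = 2.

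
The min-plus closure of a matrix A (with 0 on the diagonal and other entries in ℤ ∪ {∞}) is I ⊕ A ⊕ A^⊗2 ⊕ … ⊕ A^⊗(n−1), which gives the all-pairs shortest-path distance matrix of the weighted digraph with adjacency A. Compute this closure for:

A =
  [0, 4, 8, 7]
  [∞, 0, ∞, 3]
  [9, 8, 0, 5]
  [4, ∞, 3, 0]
Closure =
  [0, 4, 8, 7]
  [7, 0, 6, 3]
  [9, 8, 0, 5]
  [4, 8, 3, 0]

This is the Floyd-Warshall all-pairs shortest-path computation. For each intermediate vertex k = 0, 1, …, 3, update dist[i][j] ← min(dist[i][j], dist[i][k] + dist[k][j]). The final matrix gives, for each (i, j), the minimum total weight of any directed path from i to j (possibly empty when i = j).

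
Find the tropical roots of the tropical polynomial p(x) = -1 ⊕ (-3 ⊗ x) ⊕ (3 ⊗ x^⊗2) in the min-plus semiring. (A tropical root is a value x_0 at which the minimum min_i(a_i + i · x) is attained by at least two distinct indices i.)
Roots: {-6, 2}

Each tropical root is a break point of the lower envelope of the lines y = a_i + i · x (there are 3 lines, with slopes 0, 1, ..., 2). Only the lines that attain the minimum somewhere contribute to roots; other lines are dominated. Here the surviving (envelope) indices are i = 2, i = 1, i = 0.
Intersections between consecutive envelope lines give the roots: for adjacent envelope indices i < j the intersection is x = (a_i − a_j) / (j − i). Reading off the sorted break points: {-6, 2}.
Verification: at each break x_0, at least two indices attain the minimum of min_i(a_i + i · x_0).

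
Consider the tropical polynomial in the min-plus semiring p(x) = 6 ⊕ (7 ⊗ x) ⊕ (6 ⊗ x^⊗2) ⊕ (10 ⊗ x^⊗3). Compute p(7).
p(7) = 6

A tropical monomial a ⊗ x^⊗i evaluates to a + i · x. Evaluating each term at x = 7:
  Term 0 contributes 6 + 0 · 7 = 6
  Term 1 contributes 7 + 1 · 7 = 14
  Term 2 contributes 6 + 2 · 7 = 20
  Term 3 contributes 10 + 3 · 7 = 31
p(7) = ⊕ of these = min[6, 14, 20, 31] = 6.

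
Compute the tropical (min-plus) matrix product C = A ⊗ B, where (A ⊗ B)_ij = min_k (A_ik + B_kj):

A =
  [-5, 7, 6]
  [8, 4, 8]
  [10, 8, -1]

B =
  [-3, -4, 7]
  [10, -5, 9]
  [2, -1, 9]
A ⊗ B =
  [-8, -9, 2]
  [5, -1, 13]
  [1, -2, 8]

Apply the min-plus product entry-by-entry:
  C[0][0] = min over k of (A[0][0] + B[0][0] = -5 + -3 = -8, A[0][1] + B[1][0] = 7 + 10 = 17, A[0][2] + B[2][0] = 6 + 2 = 8) = -8 (attained at k = 0)
  C[0][1] = min over k of (A[0][0] + B[0][1] = -5 + -4 = -9, A[0][1] + B[1][1] = 7 + -5 = 2, A[0][2] + B[2][1] = 6 + -1 = 5) = -9 (attained at k = 0)
  C[0][2] = min over k of (A[0][0] + B[0][2] = -5 + 7 = 2, A[0][1] + B[1][2] = 7 + 9 = 16, A[0][2] + B[2][2] = 6 + 9 = 15) = 2 (attained at k = 0)
  C[1][0] = min over k of (A[1][0] + B[0][0] = 8 + -3 = 5, A[1][1] + B[1][0] = 4 + 10 = 14, A[1][2] + B[2][0] = 8 + 2 = 10) = 5 (attained at k = 0)
  C[1][1] = min over k of (A[1][0] + B[0][1] = 8 + -4 = 4, A[1][1] + B[1][1] = 4 + -5 = -1, A[1][2] + B[2][1] = 8 + -1 = 7) = -1 (attained at k = 1)
  C[1][2] = min over k of (A[1][0] + B[0][2] = 8 + 7 = 15, A[1][1] + B[1][2] = 4 + 9 = 13, A[1][2] + B[2][2] = 8 + 9 = 17) = 13 (attained at k = 1)
  C[2][0] = min over k of (A[2][0] + B[0][0] = 10 + -3 = 7, A[2][1] + B[1][0] = 8 + 10 = 18, A[2][2] + B[2][0] = -1 + 2 = 1) = 1 (attained at k = 2)
  C[2][1] = min over k of (A[2][0] + B[0][1] = 10 + -4 = 6, A[2][1] + B[1][1] = 8 + -5 = 3, A[2][2] + B[2][1] = -1 + -1 = -2) = -2 (attained at k = 2)
  C[2][2] = min over k of (A[2][0] + B[0][2] = 10 + 7 = 17, A[2][1] + B[1][2] = 8 + 9 = 17, A[2][2] + B[2][2] = -1 + 9 = 8) = 8 (attained at k = 2)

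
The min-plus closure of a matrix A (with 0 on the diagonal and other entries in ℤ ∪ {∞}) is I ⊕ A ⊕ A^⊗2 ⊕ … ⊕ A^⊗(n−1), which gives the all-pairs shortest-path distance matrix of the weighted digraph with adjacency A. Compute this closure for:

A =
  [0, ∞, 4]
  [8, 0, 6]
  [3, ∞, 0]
Closure =
  [0, ∞, 4]
  [8, 0, 6]
  [3, ∞, 0]

This is the Floyd-Warshall all-pairs shortest-path computation. For each intermediate vertex k = 0, 1, …, 2, update dist[i][j] ← min(dist[i][j], dist[i][k] + dist[k][j]). The final matrix gives, for each (i, j), the minimum total weight of any directed path from i to j (possibly empty when i = j).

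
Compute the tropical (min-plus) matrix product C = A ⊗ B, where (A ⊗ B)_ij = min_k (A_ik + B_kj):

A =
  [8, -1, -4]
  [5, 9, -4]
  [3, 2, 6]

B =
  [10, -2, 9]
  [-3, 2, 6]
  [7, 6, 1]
A ⊗ B =
  [-4, 1, -3]
  [3, 2, -3]
  [-1, 1, 7]

Apply the min-plus product entry-by-entry:
  C[0][0] = min over k of (A[0][0] + B[0][0] = 8 + 10 = 18, A[0][1] + B[1][0] = -1 + -3 = -4, A[0][2] + B[2][0] = -4 + 7 = 3) = -4 (attained at k = 1)
  C[0][1] = min over k of (A[0][0] + B[0][1] = 8 + -2 = 6, A[0][1] + B[1][1] = -1 + 2 = 1, A[0][2] + B[2][1] = -4 + 6 = 2) = 1 (attained at k = 1)
  C[0][2] = min over k of (A[0][0] + B[0][2] = 8 + 9 = 17, A[0][1] + B[1][2] = -1 + 6 = 5, A[0][2] + B[2][2] = -4 + 1 = -3) = -3 (attained at k = 2)
  C[1][0] = min over k of (A[1][0] + B[0][0] = 5 + 10 = 15, A[1][1] + B[1][0] = 9 + -3 = 6, A[1][2] + B[2][0] = -4 + 7 = 3) = 3 (attained at k = 2)
  C[1][1] = min over k of (A[1][0] + B[0][1] = 5 + -2 = 3, A[1][1] + B[1][1] = 9 + 2 = 11, A[1][2] + B[2][1] = -4 + 6 = 2) = 2 (attained at k = 2)
  C[1][2] = min over k of (A[1][0] + B[0][2] = 5 + 9 = 14, A[1][1] + B[1][2] = 9 + 6 = 15, A[1][2] + B[2][2] = -4 + 1 = -3) = -3 (attained at k = 2)
  C[2][0] = min over k of (A[2][0] + B[0][0] = 3 + 10 = 13, A[2][1] + B[1][0] = 2 + -3 = -1, A[2][2] + B[2][0] = 6 + 7 = 13) = -1 (attained at k = 1)
  C[2][1] = min over k of (A[2][0] + B[0][1] = 3 + -2 = 1, A[2][1] + B[1][1] = 2 + 2 = 4, A[2][2] + B[2][1] = 6 + 6 = 12) = 1 (attained at k = 0)
  C[2][2] = min over k of (A[2][0] + B[0][2] = 3 + 9 = 12, A[2][1] + B[1][2] = 2 + 6 = 8, A[2][2] + B[2][2] = 6 + 1 = 7) = 7 (attained at k = 2)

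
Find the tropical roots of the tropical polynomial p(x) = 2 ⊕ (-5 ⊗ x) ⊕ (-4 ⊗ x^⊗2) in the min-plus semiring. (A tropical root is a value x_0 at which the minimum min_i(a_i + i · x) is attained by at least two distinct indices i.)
Roots: {-1, 7}

Each tropical root is a break point of the lower envelope of the lines y = a_i + i · x (there are 3 lines, with slopes 0, 1, ..., 2). Only the lines that attain the minimum somewhere contribute to roots; other lines are dominated. Here the surviving (envelope) indices are i = 2, i = 1, i = 0.
Intersections between consecutive envelope lines give the roots: for adjacent envelope indices i < j the intersection is x = (a_i − a_j) / (j − i). Reading off the sorted break points: {-1, 7}.
Verification: at each break x_0, at least two indices attain the minimum of min_i(a_i + i · x_0).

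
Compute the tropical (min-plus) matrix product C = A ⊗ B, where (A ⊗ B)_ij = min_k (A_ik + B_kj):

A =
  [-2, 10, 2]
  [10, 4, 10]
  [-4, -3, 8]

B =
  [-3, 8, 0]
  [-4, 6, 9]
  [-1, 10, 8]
A ⊗ B =
  [-5, 6, -2]
  [0, 10, 10]
  [-7, 3, -4]

Apply the min-plus product entry-by-entry:
  C[0][0] = min over k of (A[0][0] + B[0][0] = -2 + -3 = -5, A[0][1] + B[1][0] = 10 + -4 = 6, A[0][2] + B[2][0] = 2 + -1 = 1) = -5 (attained at k = 0)
  C[0][1] = min over k of (A[0][0] + B[0][1] = -2 + 8 = 6, A[0][1] + B[1][1] = 10 + 6 = 16, A[0][2] + B[2][1] = 2 + 10 = 12) = 6 (attained at k = 0)
  C[0][2] = min over k of (A[0][0] + B[0][2] = -2 + 0 = -2, A[0][1] + B[1][2] = 10 + 9 = 19, A[0][2] + B[2][2] = 2 + 8 = 10) = -2 (attained at k = 0)
  C[1][0] = min over k of (A[1][0] + B[0][0] = 10 + -3 = 7, A[1][1] + B[1][0] = 4 + -4 = 0, A[1][2] + B[2][0] = 10 + -1 = 9) = 0 (attained at k = 1)
  C[1][1] = min over k of (A[1][0] + B[0][1] = 10 + 8 = 18, A[1][1] + B[1][1] = 4 + 6 = 10, A[1][2] + B[2][1] = 10 + 10 = 20) = 10 (attained at k = 1)
  C[1][2] = min over k of (A[1][0] + B[0][2] = 10 + 0 = 10, A[1][1] + B[1][2] = 4 + 9 = 13, A[1][2] + B[2][2] = 10 + 8 = 18) = 10 (attained at k = 0)
  C[2][0] = min over k of (A[2][0] + B[0][0] = -4 + -3 = -7, A[2][1] + B[1][0] = -3 + -4 = -7, A[2][2] + B[2][0] = 8 + -1 = 7) = -7 (attained at k = 0)
  C[2][1] = min over k of (A[2][0] + B[0][1] = -4 + 8 = 4, A[2][1] + B[1][1] = -3 + 6 = 3, A[2][2] + B[2][1] = 8 + 10 = 18) = 3 (attained at k = 1)
  C[2][2] = min over k of (A[2][0] + B[0][2] = -4 + 0 = -4, A[2][1] + B[1][2] = -3 + 9 = 6, A[2][2] + B[2][2] = 8 + 8 = 16) = -4 (attained at k = 0)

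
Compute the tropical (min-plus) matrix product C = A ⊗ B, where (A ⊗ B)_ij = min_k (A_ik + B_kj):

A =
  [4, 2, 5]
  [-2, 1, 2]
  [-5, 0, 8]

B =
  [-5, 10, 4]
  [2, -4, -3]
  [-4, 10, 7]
A ⊗ B =
  [-1, -2, -1]
  [-7, -3, -2]
  [-10, -4, -3]

Apply the min-plus product entry-by-entry:
  C[0][0] = min over k of (A[0][0] + B[0][0] = 4 + -5 = -1, A[0][1] + B[1][0] = 2 + 2 = 4, A[0][2] + B[2][0] = 5 + -4 = 1) = -1 (attained at k = 0)
  C[0][1] = min over k of (A[0][0] + B[0][1] = 4 + 10 = 14, A[0][1] + B[1][1] = 2 + -4 = -2, A[0][2] + B[2][1] = 5 + 10 = 15) = -2 (attained at k = 1)
  C[0][2] = min over k of (A[0][0] + B[0][2] = 4 + 4 = 8, A[0][1] + B[1][2] = 2 + -3 = -1, A[0][2] + B[2][2] = 5 + 7 = 12) = -1 (attained at k = 1)
  C[1][0] = min over k of (A[1][0] + B[0][0] = -2 + -5 = -7, A[1][1] + B[1][0] = 1 + 2 = 3, A[1][2] + B[2][0] = 2 + -4 = -2) = -7 (attained at k = 0)
  C[1][1] = min over k of (A[1][0] + B[0][1] = -2 + 10 = 8, A[1][1] + B[1][1] = 1 + -4 = -3, A[1][2] + B[2][1] = 2 + 10 = 12) = -3 (attained at k = 1)
  C[1][2] = min over k of (A[1][0] + B[0][2] = -2 + 4 = 2, A[1][1] + B[1][2] = 1 + -3 = -2, A[1][2] + B[2][2] = 2 + 7 = 9) = -2 (attained at k = 1)
  C[2][0] = min over k of (A[2][0] + B[0][0] = -5 + -5 = -10, A[2][1] + B[1][0] = 0 + 2 = 2, A[2][2] + B[2][0] = 8 + -4 = 4) = -10 (attained at k = 0)
  C[2][1] = min over k of (A[2][0] + B[0][1] = -5 + 10 = 5, A[2][1] + B[1][1] = 0 + -4 = -4, A[2][2] + B[2][1] = 8 + 10 = 18) = -4 (attained at k = 1)
  C[2][2] = min over k of (A[2][0] + B[0][2] = -5 + 4 = -1, A[2][1] + B[1][2] = 0 + -3 = -3, A[2][2] + B[2][2] = 8 + 7 = 15) = -3 (attained at k = 1)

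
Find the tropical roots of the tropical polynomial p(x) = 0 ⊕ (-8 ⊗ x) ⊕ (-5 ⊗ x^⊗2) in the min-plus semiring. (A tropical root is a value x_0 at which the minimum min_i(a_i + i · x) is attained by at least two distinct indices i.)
Roots: {-3, 8}

Each tropical root is a break point of the lower envelope of the lines y = a_i + i · x (there are 3 lines, with slopes 0, 1, ..., 2). Only the lines that attain the minimum somewhere contribute to roots; other lines are dominated. Here the surviving (envelope) indices are i = 2, i = 1, i = 0.
Intersections between consecutive envelope lines give the roots: for adjacent envelope indices i < j the intersection is x = (a_i − a_j) / (j − i). Reading off the sorted break points: {-3, 8}.
Verification: at each break x_0, at least two indices attain the minimum of min_i(a_i + i · x_0).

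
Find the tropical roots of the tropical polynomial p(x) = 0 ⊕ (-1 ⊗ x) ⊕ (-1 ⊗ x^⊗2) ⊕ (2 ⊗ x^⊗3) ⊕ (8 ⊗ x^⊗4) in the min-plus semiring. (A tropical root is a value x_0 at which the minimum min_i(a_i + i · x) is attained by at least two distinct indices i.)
Roots: {-6, -3, 0, 1}

Each tropical root is a break point of the lower envelope of the lines y = a_i + i · x (there are 5 lines, with slopes 0, 1, ..., 4). Only the lines that attain the minimum somewhere contribute to roots; other lines are dominated. Here the surviving (envelope) indices are i = 4, i = 3, i = 2, i = 1, i = 0.
Intersections between consecutive envelope lines give the roots: for adjacent envelope indices i < j the intersection is x = (a_i − a_j) / (j − i). Reading off the sorted break points: {-6, -3, 0, 1}.
Verification: at each break x_0, at least two indices attain the minimum of min_i(a_i + i · x_0).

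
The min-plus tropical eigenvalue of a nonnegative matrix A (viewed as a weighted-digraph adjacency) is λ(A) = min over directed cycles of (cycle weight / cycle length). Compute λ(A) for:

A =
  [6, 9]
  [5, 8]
λ(A) = 6

Enumerate directed cycles and compute their means (weight / length). Sample:
  cycle 0 → 0: weight = 6, length = 1, mean = 6/1 ≈ 6.000
  cycle 1 → 1: weight = 8, length = 1, mean = 8/1 ≈ 8.000
  cycle 0 → 1 → 0: weight = 14, length = 2, mean = 14/2 ≈ 7.000
  cycle 1 → 0 → 1: weight = 14, length = 2, mean = 14/2 ≈ 7.000
Minimum mean = 6.000, attained e.g. along the cycle 0 → 0 with weight 6 and length 1. So λ(A) = 6/1 = 6.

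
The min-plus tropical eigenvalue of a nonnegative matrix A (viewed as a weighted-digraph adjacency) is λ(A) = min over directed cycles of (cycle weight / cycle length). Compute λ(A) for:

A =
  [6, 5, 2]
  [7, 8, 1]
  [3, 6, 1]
λ(A) = 1

Enumerate directed cycles and compute their means (weight / length). Sample:
  cycle 0 → 0: weight = 6, length = 1, mean = 6/1 ≈ 6.000
  cycle 1 → 1: weight = 8, length = 1, mean = 8/1 ≈ 8.000
  cycle 2 → 2: weight = 1, length = 1, mean = 1/1 ≈ 1.000
  cycle 0 → 1 → 0: weight = 12, length = 2, mean = 12/2 ≈ 6.000
  cycle 0 → 2 → 0: weight = 5, length = 2, mean = 5/2 ≈ 2.500
  cycle 1 → 0 → 1: weight = 12, length = 2, mean = 12/2 ≈ 6.000
Minimum mean = 1.000, attained e.g. along the cycle 2 → 2 with weight 1 and length 1. So λ(A) = 1/1 = 1.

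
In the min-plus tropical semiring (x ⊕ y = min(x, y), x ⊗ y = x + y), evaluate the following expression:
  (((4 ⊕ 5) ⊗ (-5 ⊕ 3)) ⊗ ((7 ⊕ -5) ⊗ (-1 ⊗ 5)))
(((4 ⊕ 5) ⊗ (-5 ⊕ 3)) ⊗ ((7 ⊕ -5) ⊗ (-1 ⊗ 5))) = -2

Expand innermost to outermost. Recall ⊕ takes the minimum of its arguments and ⊗ takes their sum. Working out the expression (((4 ⊕ 5) ⊗ (-5 ⊕ 3)) ⊗ ((7 ⊕ -5) ⊗ (-1 ⊗ 5))) gives -2.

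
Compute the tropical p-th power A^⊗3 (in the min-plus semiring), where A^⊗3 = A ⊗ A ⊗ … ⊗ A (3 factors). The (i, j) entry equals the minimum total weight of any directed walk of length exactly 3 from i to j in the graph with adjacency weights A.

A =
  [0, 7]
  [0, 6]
A^⊗3 =
  [0, 7]
  [0, 7]

Each entry (A^⊗3)_ij equals the minimum over all length-3 walks i = v_0 → v_1 → … → v_3 = j of Σ_t A[v_t][v_{t+1}]. For example, for (i, j) = (0, 1) we minimise over 4 possible intermediate vertex sequences; the minimum is 7, attained along the walk 0 → 0 → 0 → 1.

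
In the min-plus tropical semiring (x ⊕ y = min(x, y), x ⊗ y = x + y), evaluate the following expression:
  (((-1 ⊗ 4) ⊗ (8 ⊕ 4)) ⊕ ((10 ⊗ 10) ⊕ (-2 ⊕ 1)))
(((-1 ⊗ 4) ⊗ (8 ⊕ 4)) ⊕ ((10 ⊗ 10) ⊕ (-2 ⊕ 1))) = -2

Expand innermost to outermost. Recall ⊕ takes the minimum of its arguments and ⊗ takes their sum. Working out the expression (((-1 ⊗ 4) ⊗ (8 ⊕ 4)) ⊕ ((10 ⊗ 10) ⊕ (-2 ⊕ 1))) gives -2.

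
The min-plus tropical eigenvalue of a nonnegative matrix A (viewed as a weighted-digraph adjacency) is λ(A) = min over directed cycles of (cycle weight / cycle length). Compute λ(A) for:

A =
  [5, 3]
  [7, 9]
λ(A) = 5

Enumerate directed cycles and compute their means (weight / length). Sample:
  cycle 0 → 0: weight = 5, length = 1, mean = 5/1 ≈ 5.000
  cycle 1 → 1: weight = 9, length = 1, mean = 9/1 ≈ 9.000
  cycle 0 → 1 → 0: weight = 10, length = 2, mean = 10/2 ≈ 5.000
  cycle 1 → 0 → 1: weight = 10, length = 2, mean = 10/2 ≈ 5.000
Minimum mean = 5.000, attained e.g. along the cycle 0 → 0 with weight 5 and length 1. So λ(A) = 5/1 = 5.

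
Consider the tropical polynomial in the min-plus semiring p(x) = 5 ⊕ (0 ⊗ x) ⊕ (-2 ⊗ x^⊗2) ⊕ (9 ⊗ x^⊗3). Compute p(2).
p(2) = 2

A tropical monomial a ⊗ x^⊗i evaluates to a + i · x. Evaluating each term at x = 2:
  Term 0 contributes 5 + 0 · 2 = 5
  Term 1 contributes 0 + 1 · 2 = 2
  Term 2 contributes -2 + 2 · 2 = 2
  Term 3 contributes 9 + 3 · 2 = 15
p(2) = ⊕ of these = min[5, 2, 2, 15] = 2.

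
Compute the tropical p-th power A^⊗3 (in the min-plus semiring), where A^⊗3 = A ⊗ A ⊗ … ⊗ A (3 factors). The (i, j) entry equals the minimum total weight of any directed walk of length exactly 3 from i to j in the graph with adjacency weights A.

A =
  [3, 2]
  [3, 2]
A^⊗3 =
  [7, 6]
  [7, 6]

Each entry (A^⊗3)_ij equals the minimum over all length-3 walks i = v_0 → v_1 → … → v_3 = j of Σ_t A[v_t][v_{t+1}]. For example, for (i, j) = (0, 1) we minimise over 4 possible intermediate vertex sequences; the minimum is 6, attained along the walk 0 → 1 → 1 → 1.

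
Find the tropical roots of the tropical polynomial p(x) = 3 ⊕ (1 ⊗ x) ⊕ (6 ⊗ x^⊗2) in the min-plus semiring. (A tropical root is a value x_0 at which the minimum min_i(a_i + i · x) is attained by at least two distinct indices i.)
Roots: {-5, 2}

Each tropical root is a break point of the lower envelope of the lines y = a_i + i · x (there are 3 lines, with slopes 0, 1, ..., 2). Only the lines that attain the minimum somewhere contribute to roots; other lines are dominated. Here the surviving (envelope) indices are i = 2, i = 1, i = 0.
Intersections between consecutive envelope lines give the roots: for adjacent envelope indices i < j the intersection is x = (a_i − a_j) / (j − i). Reading off the sorted break points: {-5, 2}.
Verification: at each break x_0, at least two indices attain the minimum of min_i(a_i + i · x_0).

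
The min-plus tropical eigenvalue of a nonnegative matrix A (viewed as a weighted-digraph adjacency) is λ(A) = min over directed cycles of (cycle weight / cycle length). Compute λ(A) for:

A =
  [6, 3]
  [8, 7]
λ(A) = 11/2

Enumerate directed cycles and compute their means (weight / length). Sample:
  cycle 0 → 0: weight = 6, length = 1, mean = 6/1 ≈ 6.000
  cycle 1 → 1: weight = 7, length = 1, mean = 7/1 ≈ 7.000
  cycle 0 → 1 → 0: weight = 11, length = 2, mean = 11/2 ≈ 5.500
  cycle 1 → 0 → 1: weight = 11, length = 2, mean = 11/2 ≈ 5.500
Minimum mean = 5.500, attained e.g. along the cycle 0 → 1 → 0 with weight 11 and length 2. So λ(A) = 11/2 = 11/2.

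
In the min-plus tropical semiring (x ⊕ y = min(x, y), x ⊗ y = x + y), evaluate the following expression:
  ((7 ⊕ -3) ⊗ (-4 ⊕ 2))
((7 ⊕ -3) ⊗ (-4 ⊕ 2)) = -7

Expand innermost to outermost. Recall ⊕ takes the minimum of its arguments and ⊗ takes their sum. Working out the expression ((7 ⊕ -3) ⊗ (-4 ⊕ 2)) gives -7.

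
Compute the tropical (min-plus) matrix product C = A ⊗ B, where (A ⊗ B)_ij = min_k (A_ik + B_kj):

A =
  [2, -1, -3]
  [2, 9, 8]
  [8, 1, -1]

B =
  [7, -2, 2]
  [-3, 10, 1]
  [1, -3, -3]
A ⊗ B =
  [-4, -6, -6]
  [6, 0, 4]
  [-2, -4, -4]

Apply the min-plus product entry-by-entry:
  C[0][0] = min over k of (A[0][0] + B[0][0] = 2 + 7 = 9, A[0][1] + B[1][0] = -1 + -3 = -4, A[0][2] + B[2][0] = -3 + 1 = -2) = -4 (attained at k = 1)
  C[0][1] = min over k of (A[0][0] + B[0][1] = 2 + -2 = 0, A[0][1] + B[1][1] = -1 + 10 = 9, A[0][2] + B[2][1] = -3 + -3 = -6) = -6 (attained at k = 2)
  C[0][2] = min over k of (A[0][0] + B[0][2] = 2 + 2 = 4, A[0][1] + B[1][2] = -1 + 1 = 0, A[0][2] + B[2][2] = -3 + -3 = -6) = -6 (attained at k = 2)
  C[1][0] = min over k of (A[1][0] + B[0][0] = 2 + 7 = 9, A[1][1] + B[1][0] = 9 + -3 = 6, A[1][2] + B[2][0] = 8 + 1 = 9) = 6 (attained at k = 1)
  C[1][1] = min over k of (A[1][0] + B[0][1] = 2 + -2 = 0, A[1][1] + B[1][1] = 9 + 10 = 19, A[1][2] + B[2][1] = 8 + -3 = 5) = 0 (attained at k = 0)
  C[1][2] = min over k of (A[1][0] + B[0][2] = 2 + 2 = 4, A[1][1] + B[1][2] = 9 + 1 = 10, A[1][2] + B[2][2] = 8 + -3 = 5) = 4 (attained at k = 0)
  C[2][0] = min over k of (A[2][0] + B[0][0] = 8 + 7 = 15, A[2][1] + B[1][0] = 1 + -3 = -2, A[2][2] + B[2][0] = -1 + 1 = 0) = -2 (attained at k = 1)
  C[2][1] = min over k of (A[2][0] + B[0][1] = 8 + -2 = 6, A[2][1] + B[1][1] = 1 + 10 = 11, A[2][2] + B[2][1] = -1 + -3 = -4) = -4 (attained at k = 2)
  C[2][2] = min over k of (A[2][0] + B[0][2] = 8 + 2 = 10, A[2][1] + B[1][2] = 1 + 1 = 2, A[2][2] + B[2][2] = -1 + -3 = -4) = -4 (attained at k = 2)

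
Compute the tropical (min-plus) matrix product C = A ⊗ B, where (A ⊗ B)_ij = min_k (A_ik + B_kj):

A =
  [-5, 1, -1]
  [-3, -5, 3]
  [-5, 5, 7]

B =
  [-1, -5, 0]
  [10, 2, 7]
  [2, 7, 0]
A ⊗ B =
  [-6, -10, -5]
  [-4, -8, -3]
  [-6, -10, -5]

Apply the min-plus product entry-by-entry:
  C[0][0] = min over k of (A[0][0] + B[0][0] = -5 + -1 = -6, A[0][1] + B[1][0] = 1 + 10 = 11, A[0][2] + B[2][0] = -1 + 2 = 1) = -6 (attained at k = 0)
  C[0][1] = min over k of (A[0][0] + B[0][1] = -5 + -5 = -10, A[0][1] + B[1][1] = 1 + 2 = 3, A[0][2] + B[2][1] = -1 + 7 = 6) = -10 (attained at k = 0)
  C[0][2] = min over k of (A[0][0] + B[0][2] = -5 + 0 = -5, A[0][1] + B[1][2] = 1 + 7 = 8, A[0][2] + B[2][2] = -1 + 0 = -1) = -5 (attained at k = 0)
  C[1][0] = min over k of (A[1][0] + B[0][0] = -3 + -1 = -4, A[1][1] + B[1][0] = -5 + 10 = 5, A[1][2] + B[2][0] = 3 + 2 = 5) = -4 (attained at k = 0)
  C[1][1] = min over k of (A[1][0] + B[0][1] = -3 + -5 = -8, A[1][1] + B[1][1] = -5 + 2 = -3, A[1][2] + B[2][1] = 3 + 7 = 10) = -8 (attained at k = 0)
  C[1][2] = min over k of (A[1][0] + B[0][2] = -3 + 0 = -3, A[1][1] + B[1][2] = -5 + 7 = 2, A[1][2] + B[2][2] = 3 + 0 = 3) = -3 (attained at k = 0)
  C[2][0] = min over k of (A[2][0] + B[0][0] = -5 + -1 = -6, A[2][1] + B[1][0] = 5 + 10 = 15, A[2][2] + B[2][0] = 7 + 2 = 9) = -6 (attained at k = 0)
  C[2][1] = min over k of (A[2][0] + B[0][1] = -5 + -5 = -10, A[2][1] + B[1][1] = 5 + 2 = 7, A[2][2] + B[2][1] = 7 + 7 = 14) = -10 (attained at k = 0)
  C[2][2] = min over k of (A[2][0] + B[0][2] = -5 + 0 = -5, A[2][1] + B[1][2] = 5 + 7 = 12, A[2][2] + B[2][2] = 7 + 0 = 7) = -5 (attained at k = 0)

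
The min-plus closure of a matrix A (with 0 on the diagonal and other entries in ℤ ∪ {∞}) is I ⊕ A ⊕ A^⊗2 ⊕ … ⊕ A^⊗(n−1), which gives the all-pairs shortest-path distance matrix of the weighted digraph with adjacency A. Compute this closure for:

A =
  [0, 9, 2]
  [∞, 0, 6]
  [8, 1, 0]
Closure =
  [0, 3, 2]
  [14, 0, 6]
  [8, 1, 0]

This is the Floyd-Warshall all-pairs shortest-path computation. For each intermediate vertex k = 0, 1, …, 2, update dist[i][j] ← min(dist[i][j], dist[i][k] + dist[k][j]). The final matrix gives, for each (i, j), the minimum total weight of any directed path from i to j (possibly empty when i = j).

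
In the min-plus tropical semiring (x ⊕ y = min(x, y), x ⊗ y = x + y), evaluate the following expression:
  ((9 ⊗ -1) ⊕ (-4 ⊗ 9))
((9 ⊗ -1) ⊕ (-4 ⊗ 9)) = 5

Expand innermost to outermost. Recall ⊕ takes the minimum of its arguments and ⊗ takes their sum. Working out the expression ((9 ⊗ -1) ⊕ (-4 ⊗ 9)) gives 5.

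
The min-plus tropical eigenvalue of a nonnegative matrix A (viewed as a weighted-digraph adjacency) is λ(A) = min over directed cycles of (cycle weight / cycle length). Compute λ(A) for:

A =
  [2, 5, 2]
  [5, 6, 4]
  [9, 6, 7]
λ(A) = 2

Enumerate directed cycles and compute their means (weight / length). Sample:
  cycle 0 → 0: weight = 2, length = 1, mean = 2/1 ≈ 2.000
  cycle 1 → 1: weight = 6, length = 1, mean = 6/1 ≈ 6.000
  cycle 2 → 2: weight = 7, length = 1, mean = 7/1 ≈ 7.000
  cycle 0 → 1 → 0: weight = 10, length = 2, mean = 10/2 ≈ 5.000
  cycle 0 → 2 → 0: weight = 11, length = 2, mean = 11/2 ≈ 5.500
  cycle 1 → 0 → 1: weight = 10, length = 2, mean = 10/2 ≈ 5.000
Minimum mean = 2.000, attained e.g. along the cycle 0 → 0 with weight 2 and length 1. So λ(A) = 2/1 = 2.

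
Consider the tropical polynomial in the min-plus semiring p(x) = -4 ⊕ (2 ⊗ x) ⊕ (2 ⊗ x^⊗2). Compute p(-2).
p(-2) = -4

A tropical monomial a ⊗ x^⊗i evaluates to a + i · x. Evaluating each term at x = -2:
  Term 0 contributes -4 + 0 · -2 = -4
  Term 1 contributes 2 + 1 · -2 = 0
  Term 2 contributes 2 + 2 · -2 = -2
p(-2) = ⊕ of these = min[-4, 0, -2] = -4.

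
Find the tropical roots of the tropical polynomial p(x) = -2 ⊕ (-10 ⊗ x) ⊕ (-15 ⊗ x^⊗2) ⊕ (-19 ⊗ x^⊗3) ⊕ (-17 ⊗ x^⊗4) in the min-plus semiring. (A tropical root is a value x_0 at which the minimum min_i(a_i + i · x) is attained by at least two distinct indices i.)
Roots: {-2, 4, 5, 8}

Each tropical root is a break point of the lower envelope of the lines y = a_i + i · x (there are 5 lines, with slopes 0, 1, ..., 4). Only the lines that attain the minimum somewhere contribute to roots; other lines are dominated. Here the surviving (envelope) indices are i = 4, i = 3, i = 2, i = 1, i = 0.
Intersections between consecutive envelope lines give the roots: for adjacent envelope indices i < j the intersection is x = (a_i − a_j) / (j − i). Reading off the sorted break points: {-2, 4, 5, 8}.
Verification: at each break x_0, at least two indices attain the minimum of min_i(a_i + i · x_0).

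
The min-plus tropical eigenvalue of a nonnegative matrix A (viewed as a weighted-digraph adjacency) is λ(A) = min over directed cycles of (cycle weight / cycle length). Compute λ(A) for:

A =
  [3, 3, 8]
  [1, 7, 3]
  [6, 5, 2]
λ(A) = 2

Enumerate directed cycles and compute their means (weight / length). Sample:
  cycle 0 → 0: weight = 3, length = 1, mean = 3/1 ≈ 3.000
  cycle 1 → 1: weight = 7, length = 1, mean = 7/1 ≈ 7.000
  cycle 2 → 2: weight = 2, length = 1, mean = 2/1 ≈ 2.000
  cycle 0 → 1 → 0: weight = 4, length = 2, mean = 4/2 ≈ 2.000
  cycle 0 → 2 → 0: weight = 14, length = 2, mean = 14/2 ≈ 7.000
  cycle 1 → 0 → 1: weight = 4, length = 2, mean = 4/2 ≈ 2.000
Minimum mean = 2.000, attained e.g. along the cycle 2 → 2 with weight 2 and length 1. So λ(A) = 2/1 = 2.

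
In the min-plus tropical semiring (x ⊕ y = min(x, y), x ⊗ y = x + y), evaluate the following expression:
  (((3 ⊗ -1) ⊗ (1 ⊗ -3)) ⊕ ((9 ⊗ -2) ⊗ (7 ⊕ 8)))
(((3 ⊗ -1) ⊗ (1 ⊗ -3)) ⊕ ((9 ⊗ -2) ⊗ (7 ⊕ 8))) = 0

Expand innermost to outermost. Recall ⊕ takes the minimum of its arguments and ⊗ takes their sum. Working out the expression (((3 ⊗ -1) ⊗ (1 ⊗ -3)) ⊕ ((9 ⊗ -2) ⊗ (7 ⊕ 8))) gives 0.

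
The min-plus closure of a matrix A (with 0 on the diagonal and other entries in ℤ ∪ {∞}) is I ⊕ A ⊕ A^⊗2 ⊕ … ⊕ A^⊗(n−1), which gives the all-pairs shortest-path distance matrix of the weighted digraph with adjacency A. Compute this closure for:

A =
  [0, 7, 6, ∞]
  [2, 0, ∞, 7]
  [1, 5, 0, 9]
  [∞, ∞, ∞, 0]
Closure =
  [0, 7, 6, 14]
  [2, 0, 8, 7]
  [1, 5, 0, 9]
  [∞, ∞, ∞, 0]

This is the Floyd-Warshall all-pairs shortest-path computation. For each intermediate vertex k = 0, 1, …, 3, update dist[i][j] ← min(dist[i][j], dist[i][k] + dist[k][j]). The final matrix gives, for each (i, j), the minimum total weight of any directed path from i to j (possibly empty when i = j).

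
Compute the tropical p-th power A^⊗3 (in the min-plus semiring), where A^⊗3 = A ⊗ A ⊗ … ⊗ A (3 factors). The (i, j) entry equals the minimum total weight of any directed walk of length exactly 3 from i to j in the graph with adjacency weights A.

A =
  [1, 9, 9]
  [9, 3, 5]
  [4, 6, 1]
A^⊗3 =
  [3, 11, 11]
  [10, 9, 7]
  [6, 8, 3]

Each entry (A^⊗3)_ij equals the minimum over all length-3 walks i = v_0 → v_1 → … → v_3 = j of Σ_t A[v_t][v_{t+1}]. For example, for (i, j) = (0, 2) we minimise over 9 possible intermediate vertex sequences; the minimum is 11, attained along the walk 0 → 0 → 0 → 2.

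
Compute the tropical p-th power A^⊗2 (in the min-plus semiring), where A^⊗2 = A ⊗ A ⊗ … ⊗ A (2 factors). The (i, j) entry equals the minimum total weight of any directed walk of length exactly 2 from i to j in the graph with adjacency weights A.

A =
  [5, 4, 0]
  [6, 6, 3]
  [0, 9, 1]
A^⊗2 =
  [0, 9, 1]
  [3, 10, 4]
  [1, 4, 0]

Each entry (A^⊗2)_ij equals the minimum over all length-2 walks i = v_0 → v_1 → … → v_2 = j of Σ_t A[v_t][v_{t+1}]. For example, for (i, j) = (0, 2) we minimise over 3 possible intermediate vertex sequences; the minimum is 1, attained along the walk 0 → 2 → 2.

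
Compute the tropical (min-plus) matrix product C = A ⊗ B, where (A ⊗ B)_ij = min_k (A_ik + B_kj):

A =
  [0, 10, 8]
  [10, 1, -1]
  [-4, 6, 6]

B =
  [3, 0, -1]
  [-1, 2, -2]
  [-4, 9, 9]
A ⊗ B =
  [3, 0, -1]
  [-5, 3, -1]
  [-1, -4, -5]

Apply the min-plus product entry-by-entry:
  C[0][0] = min over k of (A[0][0] + B[0][0] = 0 + 3 = 3, A[0][1] + B[1][0] = 10 + -1 = 9, A[0][2] + B[2][0] = 8 + -4 = 4) = 3 (attained at k = 0)
  C[0][1] = min over k of (A[0][0] + B[0][1] = 0 + 0 = 0, A[0][1] + B[1][1] = 10 + 2 = 12, A[0][2] + B[2][1] = 8 + 9 = 17) = 0 (attained at k = 0)
  C[0][2] = min over k of (A[0][0] + B[0][2] = 0 + -1 = -1, A[0][1] + B[1][2] = 10 + -2 = 8, A[0][2] + B[2][2] = 8 + 9 = 17) = -1 (attained at k = 0)
  C[1][0] = min over k of (A[1][0] + B[0][0] = 10 + 3 = 13, A[1][1] + B[1][0] = 1 + -1 = 0, A[1][2] + B[2][0] = -1 + -4 = -5) = -5 (attained at k = 2)
  C[1][1] = min over k of (A[1][0] + B[0][1] = 10 + 0 = 10, A[1][1] + B[1][1] = 1 + 2 = 3, A[1][2] + B[2][1] = -1 + 9 = 8) = 3 (attained at k = 1)
  C[1][2] = min over k of (A[1][0] + B[0][2] = 10 + -1 = 9, A[1][1] + B[1][2] = 1 + -2 = -1, A[1][2] + B[2][2] = -1 + 9 = 8) = -1 (attained at k = 1)
  C[2][0] = min over k of (A[2][0] + B[0][0] = -4 + 3 = -1, A[2][1] + B[1][0] = 6 + -1 = 5, A[2][2] + B[2][0] = 6 + -4 = 2) = -1 (attained at k = 0)
  C[2][1] = min over k of (A[2][0] + B[0][1] = -4 + 0 = -4, A[2][1] + B[1][1] = 6 + 2 = 8, A[2][2] + B[2][1] = 6 + 9 = 15) = -4 (attained at k = 0)
  C[2][2] = min over k of (A[2][0] + B[0][2] = -4 + -1 = -5, A[2][1] + B[1][2] = 6 + -2 = 4, A[2][2] + B[2][2] = 6 + 9 = 15) = -5 (attained at k = 0)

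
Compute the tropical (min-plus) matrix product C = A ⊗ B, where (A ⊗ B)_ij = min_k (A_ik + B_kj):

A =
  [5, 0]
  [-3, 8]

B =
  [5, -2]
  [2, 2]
A ⊗ B =
  [2, 2]
  [2, -5]

Apply the min-plus product entry-by-entry:
  C[0][0] = min over k of (A[0][0] + B[0][0] = 5 + 5 = 10, A[0][1] + B[1][0] = 0 + 2 = 2) = 2 (attained at k = 1)
  C[0][1] = min over k of (A[0][0] + B[0][1] = 5 + -2 = 3, A[0][1] + B[1][1] = 0 + 2 = 2) = 2 (attained at k = 1)
  C[1][0] = min over k of (A[1][0] + B[0][0] = -3 + 5 = 2, A[1][1] + B[1][0] = 8 + 2 = 10) = 2 (attained at k = 0)
  C[1][1] = min over k of (A[1][0] + B[0][1] = -3 + -2 = -5, A[1][1] + B[1][1] = 8 + 2 = 10) = -5 (attained at k = 0)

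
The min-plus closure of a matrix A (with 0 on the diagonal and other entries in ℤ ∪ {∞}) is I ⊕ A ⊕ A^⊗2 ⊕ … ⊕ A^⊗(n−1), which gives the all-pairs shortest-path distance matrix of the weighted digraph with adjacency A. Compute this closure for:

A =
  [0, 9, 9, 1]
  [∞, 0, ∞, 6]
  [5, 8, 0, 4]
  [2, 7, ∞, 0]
Closure =
  [0, 8, 9, 1]
  [8, 0, 17, 6]
  [5, 8, 0, 4]
  [2, 7, 11, 0]

This is the Floyd-Warshall all-pairs shortest-path computation. For each intermediate vertex k = 0, 1, …, 3, update dist[i][j] ← min(dist[i][j], dist[i][k] + dist[k][j]). The final matrix gives, for each (i, j), the minimum total weight of any directed path from i to j (possibly empty when i = j).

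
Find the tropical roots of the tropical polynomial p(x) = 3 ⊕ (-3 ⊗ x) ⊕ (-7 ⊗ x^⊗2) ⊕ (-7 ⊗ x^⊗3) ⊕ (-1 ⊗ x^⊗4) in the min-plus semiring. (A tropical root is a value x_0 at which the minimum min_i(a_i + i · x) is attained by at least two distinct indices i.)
Roots: {-6, 0, 4, 6}

Each tropical root is a break point of the lower envelope of the lines y = a_i + i · x (there are 5 lines, with slopes 0, 1, ..., 4). Only the lines that attain the minimum somewhere contribute to roots; other lines are dominated. Here the surviving (envelope) indices are i = 4, i = 3, i = 2, i = 1, i = 0.
Intersections between consecutive envelope lines give the roots: for adjacent envelope indices i < j the intersection is x = (a_i − a_j) / (j − i). Reading off the sorted break points: {-6, 0, 4, 6}.
Verification: at each break x_0, at least two indices attain the minimum of min_i(a_i + i · x_0).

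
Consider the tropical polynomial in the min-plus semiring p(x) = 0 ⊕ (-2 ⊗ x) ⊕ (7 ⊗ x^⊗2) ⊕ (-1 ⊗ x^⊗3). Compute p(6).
p(6) = 0

A tropical monomial a ⊗ x^⊗i evaluates to a + i · x. Evaluating each term at x = 6:
  Term 0 contributes 0 + 0 · 6 = 0
  Term 1 contributes -2 + 1 · 6 = 4
  Term 2 contributes 7 + 2 · 6 = 19
  Term 3 contributes -1 + 3 · 6 = 17
p(6) = ⊕ of these = min[0, 4, 19, 17] = 0.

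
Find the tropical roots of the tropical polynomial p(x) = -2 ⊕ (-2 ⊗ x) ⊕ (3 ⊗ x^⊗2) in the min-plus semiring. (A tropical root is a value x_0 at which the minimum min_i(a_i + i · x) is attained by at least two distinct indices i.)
Roots: {-5, 0}

Each tropical root is a break point of the lower envelope of the lines y = a_i + i · x (there are 3 lines, with slopes 0, 1, ..., 2). Only the lines that attain the minimum somewhere contribute to roots; other lines are dominated. Here the surviving (envelope) indices are i = 2, i = 1, i = 0.
Intersections between consecutive envelope lines give the roots: for adjacent envelope indices i < j the intersection is x = (a_i − a_j) / (j − i). Reading off the sorted break points: {-5, 0}.
Verification: at each break x_0, at least two indices attain the minimum of min_i(a_i + i · x_0).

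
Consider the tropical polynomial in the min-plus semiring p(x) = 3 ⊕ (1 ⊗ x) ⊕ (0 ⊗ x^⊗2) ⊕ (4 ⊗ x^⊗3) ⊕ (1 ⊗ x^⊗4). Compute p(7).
p(7) = 3

A tropical monomial a ⊗ x^⊗i evaluates to a + i · x. Evaluating each term at x = 7:
  Term 0 contributes 3 + 0 · 7 = 3
  Term 1 contributes 1 + 1 · 7 = 8
  Term 2 contributes 0 + 2 · 7 = 14
  Term 3 contributes 4 + 3 · 7 = 25
  Term 4 contributes 1 + 4 · 7 = 29
p(7) = ⊕ of these = min[3, 8, 14, 25, 29] = 3.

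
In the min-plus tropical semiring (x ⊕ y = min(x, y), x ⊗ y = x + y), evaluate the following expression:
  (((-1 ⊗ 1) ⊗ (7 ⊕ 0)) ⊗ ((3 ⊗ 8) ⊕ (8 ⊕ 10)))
(((-1 ⊗ 1) ⊗ (7 ⊕ 0)) ⊗ ((3 ⊗ 8) ⊕ (8 ⊕ 10))) = 8

Expand innermost to outermost. Recall ⊕ takes the minimum of its arguments and ⊗ takes their sum. Working out the expression (((-1 ⊗ 1) ⊗ (7 ⊕ 0)) ⊗ ((3 ⊗ 8) ⊕ (8 ⊕ 10))) gives 8.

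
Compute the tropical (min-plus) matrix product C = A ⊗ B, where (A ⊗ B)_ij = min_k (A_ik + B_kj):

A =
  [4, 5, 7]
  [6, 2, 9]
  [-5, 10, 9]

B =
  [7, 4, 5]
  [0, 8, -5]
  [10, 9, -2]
A ⊗ B =
  [5, 8, 0]
  [2, 10, -3]
  [2, -1, 0]

Apply the min-plus product entry-by-entry:
  C[0][0] = min over k of (A[0][0] + B[0][0] = 4 + 7 = 11, A[0][1] + B[1][0] = 5 + 0 = 5, A[0][2] + B[2][0] = 7 + 10 = 17) = 5 (attained at k = 1)
  C[0][1] = min over k of (A[0][0] + B[0][1] = 4 + 4 = 8, A[0][1] + B[1][1] = 5 + 8 = 13, A[0][2] + B[2][1] = 7 + 9 = 16) = 8 (attained at k = 0)
  C[0][2] = min over k of (A[0][0] + B[0][2] = 4 + 5 = 9, A[0][1] + B[1][2] = 5 + -5 = 0, A[0][2] + B[2][2] = 7 + -2 = 5) = 0 (attained at k = 1)
  C[1][0] = min over k of (A[1][0] + B[0][0] = 6 + 7 = 13, A[1][1] + B[1][0] = 2 + 0 = 2, A[1][2] + B[2][0] = 9 + 10 = 19) = 2 (attained at k = 1)
  C[1][1] = min over k of (A[1][0] + B[0][1] = 6 + 4 = 10, A[1][1] + B[1][1] = 2 + 8 = 10, A[1][2] + B[2][1] = 9 + 9 = 18) = 10 (attained at k = 0)
  C[1][2] = min over k of (A[1][0] + B[0][2] = 6 + 5 = 11, A[1][1] + B[1][2] = 2 + -5 = -3, A[1][2] + B[2][2] = 9 + -2 = 7) = -3 (attained at k = 1)
  C[2][0] = min over k of (A[2][0] + B[0][0] = -5 + 7 = 2, A[2][1] + B[1][0] = 10 + 0 = 10, A[2][2] + B[2][0] = 9 + 10 = 19) = 2 (attained at k = 0)
  C[2][1] = min over k of (A[2][0] + B[0][1] = -5 + 4 = -1, A[2][1] + B[1][1] = 10 + 8 = 18, A[2][2] + B[2][1] = 9 + 9 = 18) = -1 (attained at k = 0)
  C[2][2] = min over k of (A[2][0] + B[0][2] = -5 + 5 = 0, A[2][1] + B[1][2] = 10 + -5 = 5, A[2][2] + B[2][2] = 9 + -2 = 7) = 0 (attained at k = 0)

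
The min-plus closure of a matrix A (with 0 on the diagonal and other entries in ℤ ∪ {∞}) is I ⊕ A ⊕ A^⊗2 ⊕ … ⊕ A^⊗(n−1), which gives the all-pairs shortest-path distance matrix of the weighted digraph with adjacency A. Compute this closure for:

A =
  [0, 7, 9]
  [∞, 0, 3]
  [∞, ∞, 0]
Closure =
  [0, 7, 9]
  [∞, 0, 3]
  [∞, ∞, 0]

This is the Floyd-Warshall all-pairs shortest-path computation. For each intermediate vertex k = 0, 1, …, 2, update dist[i][j] ← min(dist[i][j], dist[i][k] + dist[k][j]). The final matrix gives, for each (i, j), the minimum total weight of any directed path from i to j (possibly empty when i = j).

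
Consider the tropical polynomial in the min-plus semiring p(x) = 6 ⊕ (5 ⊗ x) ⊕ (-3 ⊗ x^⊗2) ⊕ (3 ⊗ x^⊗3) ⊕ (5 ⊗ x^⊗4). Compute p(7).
p(7) = 6

A tropical monomial a ⊗ x^⊗i evaluates to a + i · x. Evaluating each term at x = 7:
  Term 0 contributes 6 + 0 · 7 = 6
  Term 1 contributes 5 + 1 · 7 = 12
  Term 2 contributes -3 + 2 · 7 = 11
  Term 3 contributes 3 + 3 · 7 = 24
  Term 4 contributes 5 + 4 · 7 = 33
p(7) = ⊕ of these = min[6, 12, 11, 24, 33] = 6.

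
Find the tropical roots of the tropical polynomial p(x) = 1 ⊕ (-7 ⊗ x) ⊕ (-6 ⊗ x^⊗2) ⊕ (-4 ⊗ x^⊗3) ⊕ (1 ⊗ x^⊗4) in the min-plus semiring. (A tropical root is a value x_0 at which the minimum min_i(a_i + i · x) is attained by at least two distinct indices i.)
Roots: {-5, -2, -1, 8}

Each tropical root is a break point of the lower envelope of the lines y = a_i + i · x (there are 5 lines, with slopes 0, 1, ..., 4). Only the lines that attain the minimum somewhere contribute to roots; other lines are dominated. Here the surviving (envelope) indices are i = 4, i = 3, i = 2, i = 1, i = 0.
Intersections between consecutive envelope lines give the roots: for adjacent envelope indices i < j the intersection is x = (a_i − a_j) / (j − i). Reading off the sorted break points: {-5, -2, -1, 8}.
Verification: at each break x_0, at least two indices attain the minimum of min_i(a_i + i · x_0).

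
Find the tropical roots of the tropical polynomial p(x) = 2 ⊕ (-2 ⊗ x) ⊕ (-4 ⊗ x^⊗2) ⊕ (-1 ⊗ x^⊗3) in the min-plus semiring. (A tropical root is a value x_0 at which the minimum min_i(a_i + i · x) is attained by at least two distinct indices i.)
Roots: {-3, 2, 4}

Each tropical root is a break point of the lower envelope of the lines y = a_i + i · x (there are 4 lines, with slopes 0, 1, ..., 3). Only the lines that attain the minimum somewhere contribute to roots; other lines are dominated. Here the surviving (envelope) indices are i = 3, i = 2, i = 1, i = 0.
Intersections between consecutive envelope lines give the roots: for adjacent envelope indices i < j the intersection is x = (a_i − a_j) / (j − i). Reading off the sorted break points: {-3, 2, 4}.
Verification: at each break x_0, at least two indices attain the minimum of min_i(a_i + i · x_0).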